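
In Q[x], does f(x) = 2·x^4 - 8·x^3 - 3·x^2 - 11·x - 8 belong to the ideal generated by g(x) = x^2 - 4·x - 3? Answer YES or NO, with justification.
NO

In Q[x] the ideal (g) consists of all multiples of g, so f ∈ (g) iff g | f, i.e. iff the remainder of f on division by g is 0. Divide f by g (g is monic, so eliminate the leading term of the running remainder at each step):
  leading term 2·x^4: subtract (2·x^2)·g(x) = 2·x^4 - 8·x^3 - 6·x^2, leaving 3·x^2 - 11·x - 8
  leading term 3·x^2: subtract (3)·g(x) = 3·x^2 - 12·x - 9, leaving x + 1
The remainder r(x) = x + 1 ≠ 0 (and deg r < deg g), so g ∤ f, i.e. f ∉ (g).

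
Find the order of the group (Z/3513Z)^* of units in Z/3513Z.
(Z/3513Z)^* consists of the classes a with gcd(a, 3513) = 1, so its order is φ(3513). φ is multiplicative, with φ(p^e) = p^e − p^(e−1). Factorise 3513 = 3 · 1171. Then
  φ(3513) = (3 − 1) · (1171 − 1) = 2 · 1170 = 2340.
Thus |(Z/3513Z)^*| = 2340.

Final answer: |(Z/3513Z)^*| = 2340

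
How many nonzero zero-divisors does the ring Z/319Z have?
In Z/319Z each nonzero element is either a unit (gcd with 319 is 1) or a zero-divisor (gcd > 1). The number of units is φ(319): factorise 319 = 11 · 29, so φ(319) = (11 − 1) · (29 − 1) = 10 · 28 = 280. The nonzero elements number 319 − 1 = 318. Hence the nonzero zero-divisors number 318 − 280 = 38.

Final answer: Z/319Z has 38 nonzero zero-divisors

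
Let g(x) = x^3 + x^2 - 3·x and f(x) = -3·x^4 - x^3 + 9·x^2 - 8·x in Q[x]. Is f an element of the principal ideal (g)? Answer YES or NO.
In Q[x] the ideal (g) consists of all multiples of g, so f ∈ (g) iff g | f, i.e. iff the remainder of f on division by g is 0. Divide f by g (g is monic, so eliminate the leading term of the running remainder at each step):
  leading term -3·x^4: subtract (-3·x)·g(x) = -3·x^4 - 3·x^3 + 9·x^2, leaving 2·x^3 - 8·x
  leading term 2·x^3: subtract (2)·g(x) = 2·x^3 + 2·x^2 - 6·x, leaving -2·x^2 - 2·x
The remainder r(x) = -2·x^2 - 2·x ≠ 0 (and deg r < deg g), so g ∤ f, i.e. f ∉ (g).

Final answer: NO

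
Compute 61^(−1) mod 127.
Apply the extended Euclidean algorithm to (127, 61), tracking rows (r, s, t) with s·127 + t·61 = r. Each division r_prev = q·r_cur + r_new produces the new row as (previous row) − q·(current row):
  row A: (127, 1, 0)   [1·127 + 0·61 = 127]
  row B: (61, 0, 1)   [0·127 + 1·61 = 61]
  127 = 2·61 + 5   → row C = row A − 2·row B = (5, 1, −2)   [check: 1·127 − 2·61 = 5]
  61 = 12·5 + 1   → row D = row B − 12·row C = (1, −12, 25)   [check: −12·127 + 25·61 = 1]
  5 = 5·1 + 0   → remainder 0, stop. gcd = 1 (last nonzero row D).
The gcd is 1, so 61 is invertible mod 127. The last nonzero row gives −12·127 + 25·61 = 1, so t = 25. So 61^(−1) ≡ 25 (mod 127). Verify: 61 · 25 = 1525 ≡ 1 (mod 127). ✓

Final answer: 61^(−1) ≡ 25 (mod 127)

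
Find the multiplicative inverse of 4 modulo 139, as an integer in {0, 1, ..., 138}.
4^(−1) ≡ 35 (mod 139)

Apply the extended Euclidean algorithm to (139, 4), tracking rows (r, s, t) with s·139 + t·4 = r. Each division r_prev = q·r_cur + r_new produces the new row as (previous row) − q·(current row):
  row A: (139, 1, 0)   [1·139 + 0·4 = 139]
  row B: (4, 0, 1)   [0·139 + 1·4 = 4]
  139 = 34·4 + 3   → row C = row A − 34·row B = (3, 1, −34)   [check: 1·139 − 34·4 = 3]
  4 = 1·3 + 1   → row D = row B − 1·row C = (1, −1, 35)   [check: −1·139 + 35·4 = 1]
  3 = 3·1 + 0   → remainder 0, stop. gcd = 1 (last nonzero row D).
The gcd is 1, so 4 is invertible mod 139. The last nonzero row gives −1·139 + 35·4 = 1, so t = 35. So 4^(−1) ≡ 35 (mod 139). Verify: 4 · 35 = 140 ≡ 1 (mod 139). ✓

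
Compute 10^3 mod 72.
64

Use repeated squaring. Binary(3) = 11. Walk through the bits of the exponent 3 left-to-right: at each bit after the leading one, square the running value, then multiply by 10 if the bit is 1 (always reducing mod 72):
  bit 1 = 1 (leading): start with 10.
  bit 2 = 1: square 10^2 = 100 ≡ 28; bit is 1, so multiply 28·10 = 280 ≡ 64 (mod 72).
Final value: 10^3 ≡ 64 (mod 72).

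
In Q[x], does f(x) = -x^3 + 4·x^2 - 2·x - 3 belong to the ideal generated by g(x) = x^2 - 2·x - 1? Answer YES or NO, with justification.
NO

In Q[x] the ideal (g) consists of all multiples of g, so f ∈ (g) iff g | f, i.e. iff the remainder of f on division by g is 0. Divide f by g (g is monic, so eliminate the leading term of the running remainder at each step):
  leading term -x^3: subtract (-x)·g(x) = -x^3 + 2·x^2 + x, leaving 2·x^2 - 3·x - 3
  leading term 2·x^2: subtract (2)·g(x) = 2·x^2 - 4·x - 2, leaving x - 1
The remainder r(x) = x - 1 ≠ 0 (and deg r < deg g), so g ∤ f, i.e. f ∉ (g).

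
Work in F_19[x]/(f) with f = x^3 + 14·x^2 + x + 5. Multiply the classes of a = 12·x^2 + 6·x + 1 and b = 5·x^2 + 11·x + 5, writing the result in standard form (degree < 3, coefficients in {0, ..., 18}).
a · b ≡ 6·x^2 + x + 13 (mod f(x))

Multiply as integer polynomials: a · b = 60·x^4 + 162·x^3 + 131·x^2 + 41·x + 5. Reducing coefficients mod 19: a · b ≡ 3·x^4 + 10·x^3 + 17·x^2 + 3·x + 5. Now divide by f(x) = x^3 + 14·x^2 + x + 5 in F_19[x], eliminating the leading term at each step:
  leading term 3·x^4: subtract (3·x)·f(x) = 3·x^4 + 4·x^3 + 3·x^2 + 15·x, leaving 6·x^3 + 14·x^2 + 7·x + 5 (coefficients mod 19)
  leading term 6·x^3: subtract (6)·f(x) = 6·x^3 + 8·x^2 + 6·x + 11, leaving 6·x^2 + x + 13 (coefficients mod 19)
The degree is now < 3, so this is the remainder. Hence a · b ≡ 6·x^2 + x + 13 in F_19[x]/(f).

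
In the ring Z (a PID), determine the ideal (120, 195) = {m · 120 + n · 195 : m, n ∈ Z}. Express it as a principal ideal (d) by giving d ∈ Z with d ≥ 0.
In the PID Z, (a, b) is generated by gcd(a, b). Compute gcd(195, 120) with the extended Euclidean algorithm, tracking rows (r, s, t) with s·195 + t·120 = r:
  row A: (195, 1, 0)   [1·195 + 0·120 = 195]
  row B: (120, 0, 1)   [0·195 + 1·120 = 120]
  195 = 1·120 + 75   → row C = row A − 1·row B = (75, 1, −1)   [check: 1·195 − 1·120 = 75]
  120 = 1·75 + 45   → row D = row B − 1·row C = (45, −1, 2)   [check: −1·195 + 2·120 = 45]
  75 = 1·45 + 30   → row E = row C − 1·row D = (30, 2, −3)   [check: 2·195 − 3·120 = 30]
  45 = 1·30 + 15   → row F = row D − 1·row E = (15, −3, 5)   [check: −3·195 + 5·120 = 15]
  30 = 2·15 + 0   → remainder 0, stop. gcd = 15 (last nonzero row F).
So gcd(120, 195) = 15, with Bézout identity −3·195 + 5·120 = 15. Containment (⊇): the Bézout identity exhibits 15 as an element of (120, 195), giving (15) ⊆ (120, 195). Containment (⊆): since 15 | 120 and 15 | 195 (120 = 15·8, 195 = 15·13), every Z-linear combination of 120 and 195 is divisible by 15, so (120, 195) ⊆ (15). Therefore (120, 195) = (15), d = 15.

Final answer: (120, 195) = (15); d = 15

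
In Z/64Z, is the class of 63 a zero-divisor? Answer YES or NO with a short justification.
NO

gcd(63, 64) = 1, so 63 is a unit in Z/64Z (it has a multiplicative inverse). A unit cannot be a zero-divisor: if 63·b ≡ 0 then multiplying both sides by 63^(−1) gives b ≡ 0. So 63 is not a zero-divisor.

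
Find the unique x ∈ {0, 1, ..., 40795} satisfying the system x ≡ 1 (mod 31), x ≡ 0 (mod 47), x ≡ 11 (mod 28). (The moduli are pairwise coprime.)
x ≡ 1551 (mod 40796); the representative in [0, 40796) is 1551

The moduli 31, 47, 28 are pairwise coprime, so by the CRT there is a unique solution mod 31·47·28 = 40796.
Solve by successive substitution. Start with x ≡ 1 (mod 31).
  Combine with x ≡ 0 (mod 47): write x = 1 + 31·t and require 1 + 31·t ≡ 0 (mod 47), i.e. 31·t ≡ 0 − 1 ≡ 46 (mod 47). Since 31^(−1) ≡ 44 (mod 47), t ≡ 44·46 ≡ 3 (mod 47). So x ≡ 1 + 31·3 = 94 (mod 1457).
  Combine with x ≡ 11 (mod 28): write x = 94 + 1457·t and require 94 + 1457·t ≡ 11 (mod 28), i.e. 1457·t ≡ 11 − 94 ≡ 1 (mod 28). Since 1457^(−1) ≡ 1 (mod 28) (1457 ≡ 1 (mod 28)), t ≡ 1·1 ≡ 1 (mod 28). So x ≡ 94 + 1457·1 = 1551 (mod 40796).
Unique solution in [0, 40796): x = 1551.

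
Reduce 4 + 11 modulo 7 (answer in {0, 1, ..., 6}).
1

Reduce the summands first: 11 ≡ 4 (mod 7), so 4 + 11 ≡ 4 + 4 (mod 7). 4 + 4 = 8; 8 = 1·7 + 1, so (4 + 11) mod 7 = 1.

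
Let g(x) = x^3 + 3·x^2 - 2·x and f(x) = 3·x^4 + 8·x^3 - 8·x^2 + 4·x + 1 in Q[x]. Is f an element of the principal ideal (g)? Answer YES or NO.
NO

In Q[x] the ideal (g) consists of all multiples of g, so f ∈ (g) iff g | f, i.e. iff the remainder of f on division by g is 0. Divide f by g (g is monic, so eliminate the leading term of the running remainder at each step):
  leading term 3·x^4: subtract (3·x)·g(x) = 3·x^4 + 9·x^3 - 6·x^2, leaving -x^3 - 2·x^2 + 4·x + 1
  leading term -x^3: subtract (-1)·g(x) = -x^3 - 3·x^2 + 2·x, leaving x^2 + 2·x + 1
The remainder r(x) = x^2 + 2·x + 1 ≠ 0 (and deg r < deg g), so g ∤ f, i.e. f ∉ (g).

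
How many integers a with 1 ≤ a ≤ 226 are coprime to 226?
The number of a ∈ {1, ..., 226} with gcd(a, 226) = 1 is by definition Euler's totient φ(226). φ is multiplicative, with φ(p^e) = p^e − p^(e−1). Factorise 226 = 2 · 113. Then
  φ(226) = (2 − 1) · (113 − 1) = 1 · 112 = 112.
So there are 112 such integers.

Final answer: 112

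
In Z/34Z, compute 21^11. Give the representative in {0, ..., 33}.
13

Use repeated squaring. Binary(11) = 1011. Walk through the bits of the exponent 11 left-to-right: at each bit after the leading one, square the running value, then multiply by 21 if the bit is 1 (always reducing mod 34):
  bit 1 = 1 (leading): start with 21.
  bit 2 = 0: square 21^2 = 441 ≡ 33 (mod 34).
  bit 3 = 1: square 33^2 = 1089 ≡ 1; bit is 1, so multiply 1·21 = 21 (mod 34).
  bit 4 = 1: square 21^2 = 441 ≡ 33; bit is 1, so multiply 33·21 = 693 ≡ 13 (mod 34).
Final value: 21^11 ≡ 13 (mod 34).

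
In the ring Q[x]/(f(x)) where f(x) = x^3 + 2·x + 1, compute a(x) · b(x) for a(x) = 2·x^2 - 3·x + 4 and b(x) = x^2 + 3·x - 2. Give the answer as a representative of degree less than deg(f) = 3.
a · b ≡ -13·x^2 + 10·x - 11 (mod f(x))

First multiply in Q[x] without reducing: a · b = 2·x^4 + 3·x^3 - 9·x^2 + 18·x - 8. Now divide by f(x) = x^3 + 2·x + 1, eliminating the leading term at each step:
  leading term 2·x^4: subtract (2·x)·f(x) = 2·x^4 + 4·x^2 + 2·x, leaving 3·x^3 - 13·x^2 + 16·x - 8
  leading term 3·x^3: subtract (3)·f(x) = 3·x^3 + 6·x + 3, leaving -13·x^2 + 10·x - 11
The degree is now < 3, so this is the remainder. Hence a · b ≡ -13·x^2 + 10·x - 11 in Q[x]/(f).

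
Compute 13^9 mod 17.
13

Use repeated squaring. Binary(9) = 1001. Walk through the bits of the exponent 9 left-to-right: at each bit after the leading one, square the running value, then multiply by 13 if the bit is 1 (always reducing mod 17):
  bit 1 = 1 (leading): start with 13.
  bit 2 = 0: square 13^2 = 169 ≡ 16 (mod 17).
  bit 3 = 0: square 16^2 = 256 ≡ 1 (mod 17).
  bit 4 = 1: square 1^2 = 1; bit is 1, so multiply 1·13 = 13 (mod 17).
Final value: 13^9 ≡ 13 (mod 17).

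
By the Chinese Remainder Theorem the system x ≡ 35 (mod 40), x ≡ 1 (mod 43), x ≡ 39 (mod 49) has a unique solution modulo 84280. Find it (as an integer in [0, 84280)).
x ≡ 25715 (mod 84280); the representative in [0, 84280) is 25715

The moduli 40, 43, 49 are pairwise coprime, so by the CRT there is a unique solution mod 40·43·49 = 84280.
Solve by successive substitution. Start with x ≡ 35 (mod 40).
  Combine with x ≡ 1 (mod 43): write x = 35 + 40·t and require 35 + 40·t ≡ 1 (mod 43), i.e. 40·t ≡ 1 − 35 ≡ 9 (mod 43). Since 40^(−1) ≡ 14 (mod 43), t ≡ 14·9 ≡ 40 (mod 43). So x ≡ 35 + 40·40 = 1635 (mod 1720).
  Combine with x ≡ 39 (mod 49): write x = 1635 + 1720·t and require 1635 + 1720·t ≡ 39 (mod 49), i.e. 1720·t ≡ 39 − 1635 ≡ 21 (mod 49). Since 1720^(−1) ≡ 10 (mod 49) (1720 ≡ 5 (mod 49)), t ≡ 10·21 ≡ 14 (mod 49). So x ≡ 1635 + 1720·14 = 25715 (mod 84280).
Unique solution in [0, 84280): x = 25715.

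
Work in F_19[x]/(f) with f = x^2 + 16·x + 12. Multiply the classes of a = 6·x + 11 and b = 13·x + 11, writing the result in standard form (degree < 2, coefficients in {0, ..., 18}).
Multiply as integer polynomials: a · b = 78·x^2 + 209·x + 121. Reducing coefficients mod 19: a · b ≡ 2·x^2 + 7. Now divide by f(x) = x^2 + 16·x + 12 in F_19[x], eliminating the leading term at each step:
  leading term 2·x^2: subtract (2)·f(x) = 2·x^2 + 13·x + 5, leaving 6·x + 2 (coefficients mod 19)
The degree is now < 2, so this is the remainder. Hence a · b ≡ 6·x + 2 in F_19[x]/(f).

Final answer: a · b ≡ 6·x + 2 (mod f(x))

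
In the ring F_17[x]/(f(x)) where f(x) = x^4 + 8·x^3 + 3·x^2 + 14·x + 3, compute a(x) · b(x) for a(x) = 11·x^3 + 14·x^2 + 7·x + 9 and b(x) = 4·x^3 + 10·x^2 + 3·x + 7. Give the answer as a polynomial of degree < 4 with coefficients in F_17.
Multiply as integer polynomials: a · b = 44·x^6 + 166·x^5 + 201·x^4 + 225·x^3 + 209·x^2 + 76·x + 63. Reducing coefficients mod 17: a · b ≡ 10·x^6 + 13·x^5 + 14·x^4 + 4·x^3 + 5·x^2 + 8·x + 12. Now divide by f(x) = x^4 + 8·x^3 + 3·x^2 + 14·x + 3 in F_17[x], eliminating the leading term at each step:
  leading term 10·x^6: subtract (10·x^2)·f(x) = 10·x^6 + 12·x^5 + 13·x^4 + 4·x^3 + 13·x^2, leaving x^5 + x^4 + 9·x^2 + 8·x + 12 (coefficients mod 17)
  leading term x^5: subtract (x)·f(x) = x^5 + 8·x^4 + 3·x^3 + 14·x^2 + 3·x, leaving 10·x^4 + 14·x^3 + 12·x^2 + 5·x + 12 (coefficients mod 17)
  leading term 10·x^4: subtract (10)·f(x) = 10·x^4 + 12·x^3 + 13·x^2 + 4·x + 13, leaving 2·x^3 + 16·x^2 + x + 16 (coefficients mod 17)
The degree is now < 4, so this is the remainder. Hence a · b ≡ 2·x^3 + 16·x^2 + x + 16 in F_17[x]/(f).

Final answer: a · b ≡ 2·x^3 + 16·x^2 + x + 16 (mod f(x))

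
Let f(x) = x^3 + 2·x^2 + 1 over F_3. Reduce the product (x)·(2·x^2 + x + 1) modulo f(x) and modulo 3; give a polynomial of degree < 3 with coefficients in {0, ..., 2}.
Multiply as integer polynomials: a · b = 2·x^3 + x^2 + x. Reducing coefficients mod 3: a · b ≡ 2·x^3 + x^2 + x. Now divide by f(x) = x^3 + 2·x^2 + 1 in F_3[x], eliminating the leading term at each step:
  leading term 2·x^3: subtract (2)·f(x) = 2·x^3 + x^2 + 2, leaving x + 1 (coefficients mod 3)
The degree is now < 3, so this is the remainder. Hence a · b ≡ x + 1 in F_3[x]/(f).

Final answer: a · b ≡ x + 1 (mod f(x))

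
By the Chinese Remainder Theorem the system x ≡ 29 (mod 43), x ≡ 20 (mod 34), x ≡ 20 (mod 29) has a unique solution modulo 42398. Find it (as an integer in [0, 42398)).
The moduli 43, 34, 29 are pairwise coprime, so by the CRT there is a unique solution mod 43·34·29 = 42398.
Solve by successive substitution. Start with x ≡ 29 (mod 43).
  Combine with x ≡ 20 (mod 34): write x = 29 + 43·t and require 29 + 43·t ≡ 20 (mod 34), i.e. 43·t ≡ 20 − 29 ≡ 25 (mod 34). Since 43^(−1) ≡ 19 (mod 34) (43 ≡ 9 (mod 34)), t ≡ 19·25 ≡ 33 (mod 34). So x ≡ 29 + 43·33 = 1448 (mod 1462).
  Combine with x ≡ 20 (mod 29): write x = 1448 + 1462·t and require 1448 + 1462·t ≡ 20 (mod 29), i.e. 1462·t ≡ 20 − 1448 ≡ 22 (mod 29). Since 1462^(−1) ≡ 17 (mod 29) (1462 ≡ 12 (mod 29)), t ≡ 17·22 ≡ 26 (mod 29). So x ≡ 1448 + 1462·26 = 39460 (mod 42398).
Unique solution in [0, 42398): x = 39460.

Final answer: x ≡ 39460 (mod 42398); the representative in [0, 42398) is 39460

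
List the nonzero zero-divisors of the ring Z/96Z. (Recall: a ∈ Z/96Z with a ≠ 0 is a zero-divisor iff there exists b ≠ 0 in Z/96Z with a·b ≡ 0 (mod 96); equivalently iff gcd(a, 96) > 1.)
An element a ∈ Z/96Z (with a ≠ 0) is a zero-divisor iff gcd(a, 96) > 1 (because a is a unit precisely when gcd(a, n) = 1, and in Z/nZ every nonzero, non-unit element is a zero-divisor). Scan a = 1, ..., 95 and keep those with gcd(a, 96) > 1:
  gcd(2, 96) = 2, gcd(3, 96) = 3, gcd(4, 96) = 4, gcd(6, 96) = 6, gcd(8, 96) = 8, gcd(9, 96) = 3, gcd(10, 96) = 2, gcd(12, 96) = 12, gcd(14, 96) = 2, gcd(15, 96) = 3, gcd(16, 96) = 16, gcd(18, 96) = 6, gcd(20, 96) = 4, gcd(21, 96) = 3, gcd(22, 96) = 2, gcd(24, 96) = 24, gcd(26, 96) = 2, gcd(27, 96) = 3, gcd(28, 96) = 4, gcd(30, 96) = 6, gcd(32, 96) = 32, gcd(33, 96) = 3, gcd(34, 96) = 2, gcd(36, 96) = 12, gcd(38, 96) = 2, gcd(39, 96) = 3, gcd(40, 96) = 8, gcd(42, 96) = 6, gcd(44, 96) = 4, gcd(45, 96) = 3, gcd(46, 96) = 2, gcd(48, 96) = 48, gcd(50, 96) = 2, gcd(51, 96) = 3, gcd(52, 96) = 4, gcd(54, 96) = 6, gcd(56, 96) = 8, gcd(57, 96) = 3, gcd(58, 96) = 2, gcd(60, 96) = 12, gcd(62, 96) = 2, gcd(63, 96) = 3, gcd(64, 96) = 32, gcd(66, 96) = 6, gcd(68, 96) = 4, gcd(69, 96) = 3, gcd(70, 96) = 2, gcd(72, 96) = 24, gcd(74, 96) = 2, gcd(75, 96) = 3, gcd(76, 96) = 4, gcd(78, 96) = 6, gcd(80, 96) = 16, gcd(81, 96) = 3, gcd(82, 96) = 2, gcd(84, 96) = 12, gcd(86, 96) = 2, gcd(87, 96) = 3, gcd(88, 96) = 8, gcd(90, 96) = 6, gcd(92, 96) = 4, gcd(93, 96) = 3, gcd(94, 96) = 2.
All other a ∈ {1, ..., 95} have gcd(a, 96) = 1 and are units. So the nonzero zero-divisors are exactly the 63 values of a appearing in this scan.

Final answer: nonzero zero-divisors of Z/96Z = {2, 3, 4, 6, 8, 9, 10, 12, 14, 15, 16, 18, 20, 21, 22, 24, 26, 27, 28, 30, 32, 33, 34, 36, 38, 39, 40, 42, 44, 45, 46, 48, 50, 51, 52, 54, 56, 57, 58, 60, 62, 63, 64, 66, 68, 69, 70, 72, 74, 75, 76, 78, 80, 81, 82, 84, 86, 87, 88, 90, 92, 93, 94}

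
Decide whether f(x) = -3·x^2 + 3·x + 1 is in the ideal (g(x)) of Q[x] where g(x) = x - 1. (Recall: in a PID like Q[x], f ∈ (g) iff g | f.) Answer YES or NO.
NO

In Q[x] the ideal (g) consists of all multiples of g, so f ∈ (g) iff g | f, i.e. iff the remainder of f on division by g is 0. Divide f by g (g is monic, so eliminate the leading term of the running remainder at each step):
  leading term -3·x^2: subtract (-3·x)·g(x) = -3·x^2 + 3·x, leaving 1
The remainder r(x) = 1 ≠ 0 (and deg r < deg g), so g ∤ f, i.e. f ∉ (g).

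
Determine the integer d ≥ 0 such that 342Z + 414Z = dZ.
(342, 414) = (18); d = 18

In the PID Z, (a, b) is generated by gcd(a, b). Compute gcd(414, 342) with the extended Euclidean algorithm, tracking rows (r, s, t) with s·414 + t·342 = r:
  row A: (414, 1, 0)   [1·414 + 0·342 = 414]
  row B: (342, 0, 1)   [0·414 + 1·342 = 342]
  414 = 1·342 + 72   → row C = row A − 1·row B = (72, 1, −1)   [check: 1·414 − 1·342 = 72]
  342 = 4·72 + 54   → row D = row B − 4·row C = (54, −4, 5)   [check: −4·414 + 5·342 = 54]
  72 = 1·54 + 18   → row E = row C − 1·row D = (18, 5, −6)   [check: 5·414 − 6·342 = 18]
  54 = 3·18 + 0   → remainder 0, stop. gcd = 18 (last nonzero row E).
So gcd(342, 414) = 18, with Bézout identity 5·414 − 6·342 = 18. Containment (⊇): the Bézout identity exhibits 18 as an element of (342, 414), giving (18) ⊆ (342, 414). Containment (⊆): since 18 | 342 and 18 | 414 (342 = 18·19, 414 = 18·23), every Z-linear combination of 342 and 414 is divisible by 18, so (342, 414) ⊆ (18). Therefore (342, 414) = (18), d = 18.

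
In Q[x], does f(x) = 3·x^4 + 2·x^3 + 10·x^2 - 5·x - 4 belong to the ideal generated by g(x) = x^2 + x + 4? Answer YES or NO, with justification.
YES

In Q[x] the ideal (g) consists of all multiples of g, so f ∈ (g) iff g | f, i.e. iff the remainder of f on division by g is 0. Divide f by g (g is monic, so eliminate the leading term of the running remainder at each step):
  leading term 3·x^4: subtract (3·x^2)·g(x) = 3·x^4 + 3·x^3 + 12·x^2, leaving -x^3 - 2·x^2 - 5·x - 4
  leading term -x^3: subtract (-x)·g(x) = -x^3 - x^2 - 4·x, leaving -x^2 - x - 4
  leading term -x^2: subtract (-1)·g(x) = -x^2 - x - 4, leaving 0
The remainder is 0, so f(x) = g(x) · h(x) with h(x) = 3·x^2 - x - 1. Hence g | f, i.e. f ∈ (g).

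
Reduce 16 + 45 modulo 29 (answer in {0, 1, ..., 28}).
Reduce the summands first: 45 ≡ 16 (mod 29), so 16 + 45 ≡ 16 + 16 (mod 29). 16 + 16 = 32; 32 = 1·29 + 3, so (16 + 45) mod 29 = 3.

Final answer: 3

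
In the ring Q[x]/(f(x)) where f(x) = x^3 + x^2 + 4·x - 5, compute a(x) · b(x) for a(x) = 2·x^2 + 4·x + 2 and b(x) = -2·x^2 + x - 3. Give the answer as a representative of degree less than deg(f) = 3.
a · b ≡ 12·x^2 - 22·x - 16 (mod f(x))

First multiply in Q[x] without reducing: a · b = -4·x^4 - 6·x^3 - 6·x^2 - 10·x - 6. Now divide by f(x) = x^3 + x^2 + 4·x - 5, eliminating the leading term at each step:
  leading term -4·x^4: subtract (-4·x)·f(x) = -4·x^4 - 4·x^3 - 16·x^2 + 20·x, leaving -2·x^3 + 10·x^2 - 30·x - 6
  leading term -2·x^3: subtract (-2)·f(x) = -2·x^3 - 2·x^2 - 8·x + 10, leaving 12·x^2 - 22·x - 16
The degree is now < 3, so this is the remainder. Hence a · b ≡ 12·x^2 - 22·x - 16 in Q[x]/(f).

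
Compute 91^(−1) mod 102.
91^(−1) ≡ 37 (mod 102)

Apply the extended Euclidean algorithm to (102, 91), tracking rows (r, s, t) with s·102 + t·91 = r. Each division r_prev = q·r_cur + r_new produces the new row as (previous row) − q·(current row):
  row A: (102, 1, 0)   [1·102 + 0·91 = 102]
  row B: (91, 0, 1)   [0·102 + 1·91 = 91]
  102 = 1·91 + 11   → row C = row A − 1·row B = (11, 1, −1)   [check: 1·102 − 1·91 = 11]
  91 = 8·11 + 3   → row D = row B − 8·row C = (3, −8, 9)   [check: −8·102 + 9·91 = 3]
  11 = 3·3 + 2   → row E = row C − 3·row D = (2, 25, −28)   [check: 25·102 − 28·91 = 2]
  3 = 1·2 + 1   → row F = row D − 1·row E = (1, −33, 37)   [check: −33·102 + 37·91 = 1]
  2 = 2·1 + 0   → remainder 0, stop. gcd = 1 (last nonzero row F).
The gcd is 1, so 91 is invertible mod 102. The last nonzero row gives −33·102 + 37·91 = 1, so t = 37. So 91^(−1) ≡ 37 (mod 102). Verify: 91 · 37 = 3367 ≡ 1 (mod 102). ✓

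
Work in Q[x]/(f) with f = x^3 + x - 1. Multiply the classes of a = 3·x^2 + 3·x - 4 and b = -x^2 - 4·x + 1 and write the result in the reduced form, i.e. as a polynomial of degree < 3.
First multiply in Q[x] without reducing: a · b = -3·x^4 - 15·x^3 - 5·x^2 + 19·x - 4. Now divide by f(x) = x^3 + x - 1, eliminating the leading term at each step:
  leading term -3·x^4: subtract (-3·x)·f(x) = -3·x^4 - 3·x^2 + 3·x, leaving -15·x^3 - 2·x^2 + 16·x - 4
  leading term -15·x^3: subtract (-15)·f(x) = -15·x^3 - 15·x + 15, leaving -2·x^2 + 31·x - 19
The degree is now < 3, so this is the remainder. Hence a · b ≡ -2·x^2 + 31·x - 19 in Q[x]/(f).

Final answer: a · b ≡ -2·x^2 + 31·x - 19 (mod f(x))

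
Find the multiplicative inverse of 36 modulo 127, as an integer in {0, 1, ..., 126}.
36^(−1) ≡ 60 (mod 127)

Apply the extended Euclidean algorithm to (127, 36), tracking rows (r, s, t) with s·127 + t·36 = r. Each division r_prev = q·r_cur + r_new produces the new row as (previous row) − q·(current row):
  row A: (127, 1, 0)   [1·127 + 0·36 = 127]
  row B: (36, 0, 1)   [0·127 + 1·36 = 36]
  127 = 3·36 + 19   → row C = row A − 3·row B = (19, 1, −3)   [check: 1·127 − 3·36 = 19]
  36 = 1·19 + 17   → row D = row B − 1·row C = (17, −1, 4)   [check: −1·127 + 4·36 = 17]
  19 = 1·17 + 2   → row E = row C − 1·row D = (2, 2, −7)   [check: 2·127 − 7·36 = 2]
  17 = 8·2 + 1   → row F = row D − 8·row E = (1, −17, 60)   [check: −17·127 + 60·36 = 1]
  2 = 2·1 + 0   → remainder 0, stop. gcd = 1 (last nonzero row F).
The gcd is 1, so 36 is invertible mod 127. The last nonzero row gives −17·127 + 60·36 = 1, so t = 60. So 36^(−1) ≡ 60 (mod 127). Verify: 36 · 60 = 2160 ≡ 1 (mod 127). ✓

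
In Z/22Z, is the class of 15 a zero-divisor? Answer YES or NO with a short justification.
gcd(15, 22) = 1, so 15 is a unit in Z/22Z (it has a multiplicative inverse). A unit cannot be a zero-divisor: if 15·b ≡ 0 then multiplying both sides by 15^(−1) gives b ≡ 0. So 15 is not a zero-divisor.

Final answer: NO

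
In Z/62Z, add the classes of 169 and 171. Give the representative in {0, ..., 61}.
Reduce the summands first: 169 ≡ 45, 171 ≡ 47 (mod 62), so 169 + 171 ≡ 45 + 47 (mod 62). 45 + 47 = 92; 92 = 1·62 + 30, so (169 + 171) mod 62 = 30.

Final answer: 30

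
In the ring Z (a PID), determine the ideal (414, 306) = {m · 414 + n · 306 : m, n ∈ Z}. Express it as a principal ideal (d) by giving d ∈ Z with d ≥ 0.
(414, 306) = (18); d = 18

In the PID Z, (a, b) is generated by gcd(a, b). Compute gcd(414, 306) with the extended Euclidean algorithm, tracking rows (r, s, t) with s·414 + t·306 = r:
  row A: (414, 1, 0)   [1·414 + 0·306 = 414]
  row B: (306, 0, 1)   [0·414 + 1·306 = 306]
  414 = 1·306 + 108   → row C = row A − 1·row B = (108, 1, −1)   [check: 1·414 − 1·306 = 108]
  306 = 2·108 + 90   → row D = row B − 2·row C = (90, −2, 3)   [check: −2·414 + 3·306 = 90]
  108 = 1·90 + 18   → row E = row C − 1·row D = (18, 3, −4)   [check: 3·414 − 4·306 = 18]
  90 = 5·18 + 0   → remainder 0, stop. gcd = 18 (last nonzero row E).
So gcd(414, 306) = 18, with Bézout identity 3·414 − 4·306 = 18. Containment (⊇): the Bézout identity exhibits 18 as an element of (414, 306), giving (18) ⊆ (414, 306). Containment (⊆): since 18 | 414 and 18 | 306 (414 = 18·23, 306 = 18·17), every Z-linear combination of 414 and 306 is divisible by 18, so (414, 306) ⊆ (18). Therefore (414, 306) = (18), d = 18.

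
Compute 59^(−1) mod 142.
59^(−1) ≡ 65 (mod 142)

Apply the extended Euclidean algorithm to (142, 59), tracking rows (r, s, t) with s·142 + t·59 = r. Each division r_prev = q·r_cur + r_new produces the new row as (previous row) − q·(current row):
  row A: (142, 1, 0)   [1·142 + 0·59 = 142]
  row B: (59, 0, 1)   [0·142 + 1·59 = 59]
  142 = 2·59 + 24   → row C = row A − 2·row B = (24, 1, −2)   [check: 1·142 − 2·59 = 24]
  59 = 2·24 + 11   → row D = row B − 2·row C = (11, −2, 5)   [check: −2·142 + 5·59 = 11]
  24 = 2·11 + 2   → row E = row C − 2·row D = (2, 5, −12)   [check: 5·142 − 12·59 = 2]
  11 = 5·2 + 1   → row F = row D − 5·row E = (1, −27, 65)   [check: −27·142 + 65·59 = 1]
  2 = 2·1 + 0   → remainder 0, stop. gcd = 1 (last nonzero row F).
The gcd is 1, so 59 is invertible mod 142. The last nonzero row gives −27·142 + 65·59 = 1, so t = 65. So 59^(−1) ≡ 65 (mod 142). Verify: 59 · 65 = 3835 ≡ 1 (mod 142). ✓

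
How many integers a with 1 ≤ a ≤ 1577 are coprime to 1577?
1476

The number of a ∈ {1, ..., 1577} with gcd(a, 1577) = 1 is by definition Euler's totient φ(1577). φ is multiplicative, with φ(p^e) = p^e − p^(e−1). Factorise 1577 = 19 · 83. Then
  φ(1577) = (19 − 1) · (83 − 1) = 18 · 82 = 1476.
So there are 1476 such integers.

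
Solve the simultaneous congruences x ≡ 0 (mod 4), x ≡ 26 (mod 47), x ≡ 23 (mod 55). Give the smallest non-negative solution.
x ≡ 8768 (mod 10340); the representative in [0, 10340) is 8768

The moduli 4, 47, 55 are pairwise coprime, so by the CRT there is a unique solution mod 4·47·55 = 10340.
Solve by successive substitution. Start with x ≡ 0 (mod 4).
  Combine with x ≡ 26 (mod 47): write x = 4·t and require 4·t ≡ 26 (mod 47). Since 4^(−1) ≡ 12 (mod 47), t ≡ 12·26 ≡ 30 (mod 47). So x ≡ 4·30 = 120 (mod 188).
  Combine with x ≡ 23 (mod 55): write x = 120 + 188·t and require 120 + 188·t ≡ 23 (mod 55), i.e. 188·t ≡ 23 − 120 ≡ 13 (mod 55). Since 188^(−1) ≡ 12 (mod 55) (188 ≡ 23 (mod 55)), t ≡ 12·13 ≡ 46 (mod 55). So x ≡ 120 + 188·46 = 8768 (mod 10340).
Unique solution in [0, 10340): x = 8768.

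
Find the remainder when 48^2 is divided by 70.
64

Use repeated squaring. Binary(2) = 10. Walk through the bits of the exponent 2 left-to-right: at each bit after the leading one, square the running value, then multiply by 48 if the bit is 1 (always reducing mod 70):
  bit 1 = 1 (leading): start with 48.
  bit 2 = 0: square 48^2 = 2304 ≡ 64 (mod 70).
Final value: 48^2 ≡ 64 (mod 70).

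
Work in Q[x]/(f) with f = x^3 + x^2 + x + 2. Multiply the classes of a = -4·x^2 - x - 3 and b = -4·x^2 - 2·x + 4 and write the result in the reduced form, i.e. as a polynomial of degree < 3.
a · b ≡ -14·x^2 - 26·x - 4 (mod f(x))

First multiply in Q[x] without reducing: a · b = 16·x^4 + 12·x^3 - 2·x^2 + 2·x - 12. Now divide by f(x) = x^3 + x^2 + x + 2, eliminating the leading term at each step:
  leading term 16·x^4: subtract (16·x)·f(x) = 16·x^4 + 16·x^3 + 16·x^2 + 32·x, leaving -4·x^3 - 18·x^2 - 30·x - 12
  leading term -4·x^3: subtract (-4)·f(x) = -4·x^3 - 4·x^2 - 4·x - 8, leaving -14·x^2 - 26·x - 4
The degree is now < 3, so this is the remainder. Hence a · b ≡ -14·x^2 - 26·x - 4 in Q[x]/(f).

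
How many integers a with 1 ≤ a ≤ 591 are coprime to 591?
The number of a ∈ {1, ..., 591} with gcd(a, 591) = 1 is by definition Euler's totient φ(591). φ is multiplicative, with φ(p^e) = p^e − p^(e−1). Factorise 591 = 3 · 197. Then
  φ(591) = (3 − 1) · (197 − 1) = 2 · 196 = 392.
So there are 392 such integers.

Final answer: 392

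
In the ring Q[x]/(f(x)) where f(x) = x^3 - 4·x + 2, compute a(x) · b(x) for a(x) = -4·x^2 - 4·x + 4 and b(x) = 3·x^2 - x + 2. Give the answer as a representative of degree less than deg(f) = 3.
a · b ≡ -40·x^2 - 20·x + 24 (mod f(x))

First multiply in Q[x] without reducing: a · b = -12·x^4 - 8·x^3 + 8·x^2 - 12·x + 8. Now divide by f(x) = x^3 - 4·x + 2, eliminating the leading term at each step:
  leading term -12·x^4: subtract (-12·x)·f(x) = -12·x^4 + 48·x^2 - 24·x, leaving -8·x^3 - 40·x^2 + 12·x + 8
  leading term -8·x^3: subtract (-8)·f(x) = -8·x^3 + 32·x - 16, leaving -40·x^2 - 20·x + 24
The degree is now < 3, so this is the remainder. Hence a · b ≡ -40·x^2 - 20·x + 24 in Q[x]/(f).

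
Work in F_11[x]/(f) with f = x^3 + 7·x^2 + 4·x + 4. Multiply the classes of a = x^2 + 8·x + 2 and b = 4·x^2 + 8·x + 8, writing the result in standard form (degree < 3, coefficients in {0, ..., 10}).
Multiply as integer polynomials: a · b = 4·x^4 + 40·x^3 + 80·x^2 + 80·x + 16. Reducing coefficients mod 11: a · b ≡ 4·x^4 + 7·x^3 + 3·x^2 + 3·x + 5. Now divide by f(x) = x^3 + 7·x^2 + 4·x + 4 in F_11[x], eliminating the leading term at each step:
  leading term 4·x^4: subtract (4·x)·f(x) = 4·x^4 + 6·x^3 + 5·x^2 + 5·x, leaving x^3 + 9·x^2 + 9·x + 5 (coefficients mod 11)
  leading term x^3: subtract (1)·f(x) = x^3 + 7·x^2 + 4·x + 4, leaving 2·x^2 + 5·x + 1 (coefficients mod 11)
The degree is now < 3, so this is the remainder. Hence a · b ≡ 2·x^2 + 5·x + 1 in F_11[x]/(f).

Final answer: a · b ≡ 2·x^2 + 5·x + 1 (mod f(x))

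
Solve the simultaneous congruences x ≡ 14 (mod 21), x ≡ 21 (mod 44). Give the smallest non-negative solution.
x ≡ 329 (mod 924); the representative in [0, 924) is 329

The moduli 21, 44 are pairwise coprime, so by the CRT there is a unique solution mod 21·44 = 924.
Solve by successive substitution. Start with x ≡ 14 (mod 21).
  Combine with x ≡ 21 (mod 44): write x = 14 + 21·t and require 14 + 21·t ≡ 21 (mod 44), i.e. 21·t ≡ 21 − 14 ≡ 7 (mod 44). Since 21^(−1) ≡ 21 (mod 44), t ≡ 21·7 ≡ 15 (mod 44). So x ≡ 14 + 21·15 = 329 (mod 924).
Unique solution in [0, 924): x = 329.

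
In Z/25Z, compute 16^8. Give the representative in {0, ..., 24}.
Use repeated squaring. Binary(8) = 1000. Walk through the bits of the exponent 8 left-to-right: at each bit after the leading one, square the running value, then multiply by 16 if the bit is 1 (always reducing mod 25):
  bit 1 = 1 (leading): start with 16.
  bit 2 = 0: square 16^2 = 256 ≡ 6 (mod 25).
  bit 3 = 0: square 6^2 = 36 ≡ 11 (mod 25).
  bit 4 = 0: square 11^2 = 121 ≡ 21 (mod 25).
Final value: 16^8 ≡ 21 (mod 25).

Final answer: 21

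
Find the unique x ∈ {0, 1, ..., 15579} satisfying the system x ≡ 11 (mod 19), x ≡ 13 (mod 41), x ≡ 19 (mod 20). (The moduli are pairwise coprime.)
The moduli 19, 41, 20 are pairwise coprime, so by the CRT there is a unique solution mod 19·41·20 = 15580.
Solve by successive substitution. Start with x ≡ 11 (mod 19).
  Combine with x ≡ 13 (mod 41): write x = 11 + 19·t and require 11 + 19·t ≡ 13 (mod 41), i.e. 19·t ≡ 13 − 11 ≡ 2 (mod 41). Since 19^(−1) ≡ 13 (mod 41), t ≡ 13·2 ≡ 26 (mod 41). So x ≡ 11 + 19·26 = 505 (mod 779).
  Combine with x ≡ 19 (mod 20): write x = 505 + 779·t and require 505 + 779·t ≡ 19 (mod 20), i.e. 779·t ≡ 19 − 505 ≡ 14 (mod 20). Since 779^(−1) ≡ 19 (mod 20) (779 ≡ 19 (mod 20)), t ≡ 19·14 ≡ 6 (mod 20). So x ≡ 505 + 779·6 = 5179 (mod 15580).
Unique solution in [0, 15580): x = 5179.

Final answer: x ≡ 5179 (mod 15580); the representative in [0, 15580) is 5179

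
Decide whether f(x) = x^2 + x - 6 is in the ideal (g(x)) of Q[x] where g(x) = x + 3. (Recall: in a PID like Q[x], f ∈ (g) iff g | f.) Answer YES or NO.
In Q[x] the ideal (g) consists of all multiples of g, so f ∈ (g) iff g | f, i.e. iff the remainder of f on division by g is 0. Divide f by g (g is monic, so eliminate the leading term of the running remainder at each step):
  leading term x^2: subtract (x)·g(x) = x^2 + 3·x, leaving -2·x - 6
  leading term -2·x: subtract (-2)·g(x) = -2·x - 6, leaving 0
The remainder is 0, so f(x) = g(x) · h(x) with h(x) = x - 2. Hence g | f, i.e. f ∈ (g).

Final answer: YES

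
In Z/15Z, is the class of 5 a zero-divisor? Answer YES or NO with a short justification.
gcd(5, 15) = 5 > 1, so 5 is not a unit in Z/15Z. In Z/nZ every nonzero non-unit is a zero-divisor: explicitly, take b = 15/gcd = 3 ≠ 0 (mod 15); then 5·3 = 15 = 1·15, i.e. 5·3 ≡ 0 (mod 15). So 5 is a zero-divisor.

Final answer: YES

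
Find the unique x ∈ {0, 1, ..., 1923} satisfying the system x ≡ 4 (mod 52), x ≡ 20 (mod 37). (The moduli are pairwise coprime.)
The moduli 52, 37 are pairwise coprime, so by the CRT there is a unique solution mod 52·37 = 1924.
Solve by successive substitution. Start with x ≡ 4 (mod 52).
  Combine with x ≡ 20 (mod 37): write x = 4 + 52·t and require 4 + 52·t ≡ 20 (mod 37), i.e. 52·t ≡ 20 − 4 ≡ 16 (mod 37). Since 52^(−1) ≡ 5 (mod 37) (52 ≡ 15 (mod 37)), t ≡ 5·16 ≡ 6 (mod 37). So x ≡ 4 + 52·6 = 316 (mod 1924).
Unique solution in [0, 1924): x = 316.

Final answer: x ≡ 316 (mod 1924); the representative in [0, 1924) is 316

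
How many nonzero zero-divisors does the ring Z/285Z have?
In Z/285Z each nonzero element is either a unit (gcd with 285 is 1) or a zero-divisor (gcd > 1). The number of units is φ(285): factorise 285 = 3 · 5 · 19, so φ(285) = (3 − 1) · (5 − 1) · (19 − 1) = 2 · 4 · 18 = 144. The nonzero elements number 285 − 1 = 284. Hence the nonzero zero-divisors number 284 − 144 = 140.

Final answer: Z/285Z has 140 nonzero zero-divisors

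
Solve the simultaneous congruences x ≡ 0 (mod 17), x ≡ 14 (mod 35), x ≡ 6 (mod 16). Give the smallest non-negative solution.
The moduli 17, 35, 16 are pairwise coprime, so by the CRT there is a unique solution mod 17·35·16 = 9520.
Solve by successive substitution. Start with x ≡ 0 (mod 17).
  Combine with x ≡ 14 (mod 35): write x = 17·t and require 17·t ≡ 14 (mod 35). Since 17^(−1) ≡ 33 (mod 35), t ≡ 33·14 ≡ 7 (mod 35). So x ≡ 17·7 = 119 (mod 595).
  Combine with x ≡ 6 (mod 16): write x = 119 + 595·t and require 119 + 595·t ≡ 6 (mod 16), i.e. 595·t ≡ 6 − 119 ≡ 15 (mod 16). Since 595^(−1) ≡ 11 (mod 16) (595 ≡ 3 (mod 16)), t ≡ 11·15 ≡ 5 (mod 16). So x ≡ 119 + 595·5 = 3094 (mod 9520).
Unique solution in [0, 9520): x = 3094.

Final answer: x ≡ 3094 (mod 9520); the representative in [0, 9520) is 3094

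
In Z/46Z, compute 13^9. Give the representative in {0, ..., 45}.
3

Use repeated squaring. Binary(9) = 1001. Walk through the bits of the exponent 9 left-to-right: at each bit after the leading one, square the running value, then multiply by 13 if the bit is 1 (always reducing mod 46):
  bit 1 = 1 (leading): start with 13.
  bit 2 = 0: square 13^2 = 169 ≡ 31 (mod 46).
  bit 3 = 0: square 31^2 = 961 ≡ 41 (mod 46).
  bit 4 = 1: square 41^2 = 1681 ≡ 25; bit is 1, so multiply 25·13 = 325 ≡ 3 (mod 46).
Final value: 13^9 ≡ 3 (mod 46).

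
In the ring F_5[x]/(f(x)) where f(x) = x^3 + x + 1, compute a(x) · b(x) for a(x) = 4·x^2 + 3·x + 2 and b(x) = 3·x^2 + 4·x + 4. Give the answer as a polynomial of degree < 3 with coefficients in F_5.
Multiply as integer polynomials: a · b = 12·x^4 + 25·x^3 + 34·x^2 + 20·x + 8. Reducing coefficients mod 5: a · b ≡ 2·x^4 + 4·x^2 + 3. Now divide by f(x) = x^3 + x + 1 in F_5[x], eliminating the leading term at each step:
  leading term 2·x^4: subtract (2·x)·f(x) = 2·x^4 + 2·x^2 + 2·x, leaving 2·x^2 + 3·x + 3 (coefficients mod 5)
The degree is now < 3, so this is the remainder. Hence a · b ≡ 2·x^2 + 3·x + 3 in F_5[x]/(f).

Final answer: a · b ≡ 2·x^2 + 3·x + 3 (mod f(x))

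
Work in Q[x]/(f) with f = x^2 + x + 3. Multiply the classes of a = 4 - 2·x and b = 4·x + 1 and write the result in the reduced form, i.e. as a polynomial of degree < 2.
a · b ≡ 22·x + 28 (mod f(x))

First multiply in Q[x] without reducing: a · b = -8·x^2 + 14·x + 4. Now divide by f(x) = x^2 + x + 3, eliminating the leading term at each step:
  leading term -8·x^2: subtract (-8)·f(x) = -8·x^2 - 8·x - 24, leaving 22·x + 28
The degree is now < 2, so this is the remainder. Hence a · b ≡ 22·x + 28 in Q[x]/(f).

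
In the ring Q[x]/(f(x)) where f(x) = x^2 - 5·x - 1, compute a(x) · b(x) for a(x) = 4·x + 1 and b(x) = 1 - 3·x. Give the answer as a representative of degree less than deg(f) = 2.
First multiply in Q[x] without reducing: a · b = -12·x^2 + x + 1. Now divide by f(x) = x^2 - 5·x - 1, eliminating the leading term at each step:
  leading term -12·x^2: subtract (-12)·f(x) = -12·x^2 + 60·x + 12, leaving -59·x - 11
The degree is now < 2, so this is the remainder. Hence a · b ≡ -59·x - 11 in Q[x]/(f).

Final answer: a · b ≡ -59·x - 11 (mod f(x))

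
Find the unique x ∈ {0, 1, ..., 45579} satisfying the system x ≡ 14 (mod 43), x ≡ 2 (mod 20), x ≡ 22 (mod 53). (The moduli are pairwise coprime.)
x ≡ 12742 (mod 45580); the representative in [0, 45580) is 12742

The moduli 43, 20, 53 are pairwise coprime, so by the CRT there is a unique solution mod 43·20·53 = 45580.
Solve by successive substitution. Start with x ≡ 14 (mod 43).
  Combine with x ≡ 2 (mod 20): write x = 14 + 43·t and require 14 + 43·t ≡ 2 (mod 20), i.e. 43·t ≡ 2 − 14 ≡ 8 (mod 20). Since 43^(−1) ≡ 7 (mod 20) (43 ≡ 3 (mod 20)), t ≡ 7·8 ≡ 16 (mod 20). So x ≡ 14 + 43·16 = 702 (mod 860).
  Combine with x ≡ 22 (mod 53): write x = 702 + 860·t and require 702 + 860·t ≡ 22 (mod 53), i.e. 860·t ≡ 22 − 702 ≡ 9 (mod 53). Since 860^(−1) ≡ 31 (mod 53) (860 ≡ 12 (mod 53)), t ≡ 31·9 ≡ 14 (mod 53). So x ≡ 702 + 860·14 = 12742 (mod 45580).
Unique solution in [0, 45580): x = 12742.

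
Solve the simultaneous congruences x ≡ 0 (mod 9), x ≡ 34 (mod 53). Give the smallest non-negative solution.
x ≡ 405 (mod 477); the representative in [0, 477) is 405

The moduli 9, 53 are pairwise coprime, so by the CRT there is a unique solution mod 9·53 = 477.
Solve by successive substitution. Start with x ≡ 0 (mod 9).
  Combine with x ≡ 34 (mod 53): write x = 9·t and require 9·t ≡ 34 (mod 53). Since 9^(−1) ≡ 6 (mod 53), t ≡ 6·34 ≡ 45 (mod 53). So x ≡ 9·45 = 405 (mod 477).
Unique solution in [0, 477): x = 405.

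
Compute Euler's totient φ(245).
φ is multiplicative, with φ(p^e) = p^e − p^(e−1). Factorise 245 = 5 · 7^2. Then
  φ(245) = (5 − 1) · (7^2 − 7^1) = 4 · 42 = 168.

Final answer: φ(245) = 168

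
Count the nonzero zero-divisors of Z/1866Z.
In Z/1866Z each nonzero element is either a unit (gcd with 1866 is 1) or a zero-divisor (gcd > 1). The number of units is φ(1866): factorise 1866 = 2 · 3 · 311, so φ(1866) = (2 − 1) · (3 − 1) · (311 − 1) = 1 · 2 · 310 = 620. The nonzero elements number 1866 − 1 = 1865. Hence the nonzero zero-divisors number 1865 − 620 = 1245.

Final answer: Z/1866Z has 1245 nonzero zero-divisors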